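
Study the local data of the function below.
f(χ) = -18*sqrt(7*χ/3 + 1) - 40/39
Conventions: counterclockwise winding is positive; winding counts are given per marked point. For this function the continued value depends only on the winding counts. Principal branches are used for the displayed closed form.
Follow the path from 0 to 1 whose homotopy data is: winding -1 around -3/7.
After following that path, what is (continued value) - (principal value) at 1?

Continued minus principal equals (12)*sqrt(30).

The rational part is single-valued and drops out of the difference; each branch term changes only by its own monodromy.
(-18)*sqrt(1 - χ/(-3/7)): winding -1 is odd, the square root flips sign, contributing -2*(-18)*sqrt(1 - (1)/(-3/7)) = -2*(-18)*sqrt(10/3) = (12)*sqrt(30).
Summing the contributions at χ = 1 gives (12)*sqrt(30).


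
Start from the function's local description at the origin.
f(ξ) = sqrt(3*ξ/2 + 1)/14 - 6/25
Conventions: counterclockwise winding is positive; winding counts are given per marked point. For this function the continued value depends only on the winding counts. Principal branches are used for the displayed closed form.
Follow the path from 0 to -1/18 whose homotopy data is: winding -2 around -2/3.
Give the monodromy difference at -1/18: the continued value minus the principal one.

Continued minus principal equals 0.

The rational part is single-valued and drops out of the difference; each branch term changes only by its own monodromy.
(1/14)*sqrt(1 - ξ/(-2/3)): winding -2 is even, the square root returns to the same sheet, contribution 0.
Summing the contributions at ξ = -1/18 gives 0.


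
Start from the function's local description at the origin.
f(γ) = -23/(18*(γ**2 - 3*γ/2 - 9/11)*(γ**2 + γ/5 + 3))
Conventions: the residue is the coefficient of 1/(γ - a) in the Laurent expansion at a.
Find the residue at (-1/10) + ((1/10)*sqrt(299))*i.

The factor γ**2 + γ/5 + 3 splits as (γ - a)(γ - a') with a = (-1/10) + ((1/10)*sqrt(299))*i, a' = (-1/10) - ((1/10)*sqrt(299))*i. At the order-1 pole a set g(γ) = (γ - a)*f(γ) = [-23/(18*(γ**2 - 3*γ/2 - 9/11))] / (γ - a').
Simple pole: residue = g(a) at a = (-1/10) + ((1/10)*sqrt(299))*i, which is (-236555/4780782) - ((220715/62150166)*sqrt(299))*i.

The residue is (-236555/4780782) - ((220715/62150166)*sqrt(299))*i.


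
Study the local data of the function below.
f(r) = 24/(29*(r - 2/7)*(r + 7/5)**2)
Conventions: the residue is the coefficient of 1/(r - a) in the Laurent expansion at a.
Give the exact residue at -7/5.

At the order-2 pole -7/5 set g(r) = (r - (-7/5))^2*f(r) = 24/(29*(r - 2/7)).
Order-2 pole: residue = g'(a); g'(-7/5) = -29400/100949, so the residue is -29400/100949.

The residue is -29400/100949.


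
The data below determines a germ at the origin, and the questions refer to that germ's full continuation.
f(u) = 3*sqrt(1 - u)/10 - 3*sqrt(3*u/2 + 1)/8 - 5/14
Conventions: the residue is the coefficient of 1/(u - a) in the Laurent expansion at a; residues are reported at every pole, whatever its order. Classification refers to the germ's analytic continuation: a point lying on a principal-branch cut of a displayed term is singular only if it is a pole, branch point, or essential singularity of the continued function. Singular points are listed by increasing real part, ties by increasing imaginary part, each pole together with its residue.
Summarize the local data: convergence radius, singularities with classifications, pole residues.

Branch term (3/10)*sqrt(1 - u/(1)): its argument vanishes at u = 1, a square-root branch point, modulus 1.
Branch term (-3/8)*sqrt(1 - u/(-2/3)): its argument vanishes at u = -2/3, a square-root branch point, modulus 2/3.
The radius of convergence is the smallest modulus among the singular points: 2/3.
List the singular points by increasing real part (a conjugate pair: the negative imaginary part first).

Radius of convergence at 0: 2/3.
At -2/3: an algebraic (square-root) branch point.
At 1: an algebraic (square-root) branch point.


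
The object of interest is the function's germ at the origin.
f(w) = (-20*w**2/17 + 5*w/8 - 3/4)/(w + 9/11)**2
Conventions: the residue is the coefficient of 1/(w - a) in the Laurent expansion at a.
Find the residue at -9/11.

At the order-2 pole -9/11 set g(w) = (w - (-9/11))^2*f(w) = -20*w**2/17 + 5*w/8 - 3/4.
Order-2 pole: residue = g'(a); g'(-9/11) = 3815/1496, so the residue is 3815/1496.

The residue is 3815/1496.


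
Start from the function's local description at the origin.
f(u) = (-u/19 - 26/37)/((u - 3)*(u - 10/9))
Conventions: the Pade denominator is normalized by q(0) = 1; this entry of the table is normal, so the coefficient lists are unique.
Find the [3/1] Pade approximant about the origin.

The Pade approximant has numerator coefficients [-39/185, -120080037/1438720432, -983367/38884336, -8850303/1438720432]; denominator coefficients [1, -28006469/30698160].

Taylor coefficients needed (expand at 0): a_0 = -39/185, a_1 = -131/475, a_2 = -72997/263625, a_3 = -27656/106875, a_4 = -28006469/118631250.
Write the denominator as Q(u) = 1 + q1*u. Requiring Q*f - P = O(u^5) with deg P <= 3 kills the coefficients of u^4..u^4 in Q*f:
  u^4: a_4 + q1*a_3 = 0, i.e. -28006469/118631250 + (-27656/106875)*q1 = 0.
Solving this linear system: q1 = -28006469/30698160.
The numerator is Q*f truncated at degree 3: P0 = a_0 = -39/185; P1 = a_1 + q1*a_0 = -120080037/1438720432; P2 = a_2 + q1*a_1 = -983367/38884336; P3 = a_3 + q1*a_2 = -8850303/1438720432.


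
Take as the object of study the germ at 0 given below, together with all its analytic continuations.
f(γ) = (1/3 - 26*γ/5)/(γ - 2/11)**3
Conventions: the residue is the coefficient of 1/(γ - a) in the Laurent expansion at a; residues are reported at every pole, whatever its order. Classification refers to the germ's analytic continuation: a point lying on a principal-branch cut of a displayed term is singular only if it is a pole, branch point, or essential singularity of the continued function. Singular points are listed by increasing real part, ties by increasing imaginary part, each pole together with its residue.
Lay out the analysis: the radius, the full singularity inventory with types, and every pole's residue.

Denominator factor (γ - 2/11)^3: pole of order 3 at 2/11, modulus 2/11.
The radius of convergence is the smallest modulus among the singular points: 2/11.
At the order-3 pole 2/11 set g(γ) = (γ - (2/11))^3*f(γ) = 1/3 - 26*γ/5.
Order-3 pole: residue = g''(a)/2; g''(2/11) = 0, so the residue is 0.

Radius of convergence at 0: 2/11.
At 2/11: a pole of order 3; residue 0.


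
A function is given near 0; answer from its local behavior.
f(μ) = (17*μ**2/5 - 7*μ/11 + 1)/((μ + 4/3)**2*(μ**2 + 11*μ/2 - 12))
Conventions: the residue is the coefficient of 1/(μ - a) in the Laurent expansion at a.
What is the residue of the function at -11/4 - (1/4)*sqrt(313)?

The residue is -1318491/5492080 - (34813143/1719021040)*sqrt(313).

The factor μ**2 + 11*μ/2 - 12 splits as (μ - a)(μ - a') with a = -11/4 - (1/4)*sqrt(313), a' = -11/4 + (1/4)*sqrt(313). At the order-1 pole a set g(μ) = (μ - a)*f(μ) = [(17*μ**2/5 - 7*μ/11 + 1)/(μ + 4/3)**2] / (μ - a').
Simple pole: residue = g(a) at a = -11/4 - (1/4)*sqrt(313), which is -1318491/5492080 - (34813143/1719021040)*sqrt(313).


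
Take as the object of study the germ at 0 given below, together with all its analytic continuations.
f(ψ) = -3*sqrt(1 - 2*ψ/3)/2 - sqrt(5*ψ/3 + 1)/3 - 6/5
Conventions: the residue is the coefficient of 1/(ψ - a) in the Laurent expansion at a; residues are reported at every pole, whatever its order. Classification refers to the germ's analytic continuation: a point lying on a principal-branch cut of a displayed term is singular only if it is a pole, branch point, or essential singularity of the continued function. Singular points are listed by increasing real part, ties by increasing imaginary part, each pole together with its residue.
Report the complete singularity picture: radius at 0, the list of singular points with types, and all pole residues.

Branch term (-3/2)*sqrt(1 - ψ/(3/2)): its argument vanishes at ψ = 3/2, a square-root branch point, modulus 3/2.
Branch term (-1/3)*sqrt(1 - ψ/(-3/5)): its argument vanishes at ψ = -3/5, a square-root branch point, modulus 3/5.
The radius of convergence is the smallest modulus among the singular points: 3/5.
List the singular points by increasing real part (a conjugate pair: the negative imaginary part first).

Radius of convergence at 0: 3/5.
At -3/5: an algebraic (square-root) branch point.
At 3/2: an algebraic (square-root) branch point.


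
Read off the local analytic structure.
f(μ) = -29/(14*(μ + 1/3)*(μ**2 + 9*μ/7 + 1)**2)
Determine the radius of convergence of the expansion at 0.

Denominator factor (μ + 1/3): pole of order 1 at -1/3, modulus 1/3.
Denominator factor (μ**2 + 9*μ/7 + 1)^2: discriminant -115/49, complex-conjugate roots (-9/14) + ((1/14)*sqrt(115))*i and (-9/14) - ((1/14)*sqrt(115))*i; poles of order 2, moduli 1 and 1.
The radius of convergence is the smallest modulus among the singular points: 1/3.

The radius of convergence is 1/3.


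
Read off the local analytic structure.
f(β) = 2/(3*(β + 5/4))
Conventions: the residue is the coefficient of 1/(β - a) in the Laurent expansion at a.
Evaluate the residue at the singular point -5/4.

The residue is 2/3.

At the order-1 pole -5/4 set g(β) = (β - (-5/4))*f(β) = 2/3.
Simple pole: residue = g(a) at a = -5/4, which is 2/3.


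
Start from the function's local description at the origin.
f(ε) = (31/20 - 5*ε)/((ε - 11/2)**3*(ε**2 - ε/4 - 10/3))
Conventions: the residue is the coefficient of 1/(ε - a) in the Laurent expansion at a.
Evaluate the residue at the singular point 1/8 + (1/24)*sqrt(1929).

The residue is 33287364/1151731985 + (363236028/740563666355)*sqrt(1929).

The factor ε**2 - ε/4 - 10/3 splits as (ε - a)(ε - a') with a = 1/8 + (1/24)*sqrt(1929), a' = 1/8 - (1/24)*sqrt(1929). At the order-1 pole a set g(ε) = (ε - a)*f(ε) = [(31/20 - 5*ε)/(ε - 11/2)**3] / (ε - a').
Simple pole: residue = g(a) at a = 1/8 + (1/24)*sqrt(1929), which is 33287364/1151731985 + (363236028/740563666355)*sqrt(1929).


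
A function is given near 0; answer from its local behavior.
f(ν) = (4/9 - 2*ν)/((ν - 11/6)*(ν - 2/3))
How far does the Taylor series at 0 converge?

The radius of convergence is 2/3.

Denominator factor (ν - 2/3): pole of order 1 at 2/3, modulus 2/3.
Denominator factor (ν - 11/6): pole of order 1 at 11/6, modulus 11/6.
The radius of convergence is the smallest modulus among the singular points: 2/3.


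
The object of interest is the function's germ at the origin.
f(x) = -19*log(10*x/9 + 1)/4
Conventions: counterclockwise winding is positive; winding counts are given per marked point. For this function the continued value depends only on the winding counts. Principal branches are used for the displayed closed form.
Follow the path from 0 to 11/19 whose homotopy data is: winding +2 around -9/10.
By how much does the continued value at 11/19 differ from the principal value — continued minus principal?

The rational part is single-valued and drops out of the difference; each branch term changes only by its own monodromy.
(-19/4)*log(1 - x/(-9/10)): each positive loop around -9/10 adds 2*pi*i to the log, so winding +2 contributes (-19/4)*(2)*2*pi*i = -(19)*pi*i.
Summing the contributions at x = 11/19 gives -(19)*pi*i.

Continued minus principal equals -(19)*pi*i.


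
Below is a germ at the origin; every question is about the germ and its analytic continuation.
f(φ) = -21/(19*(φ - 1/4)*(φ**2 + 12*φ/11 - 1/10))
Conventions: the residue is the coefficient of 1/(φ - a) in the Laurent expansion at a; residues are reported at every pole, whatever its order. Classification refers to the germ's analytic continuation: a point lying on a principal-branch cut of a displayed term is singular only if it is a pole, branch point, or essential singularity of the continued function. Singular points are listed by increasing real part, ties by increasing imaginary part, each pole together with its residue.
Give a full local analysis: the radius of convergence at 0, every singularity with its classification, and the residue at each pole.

Denominator factor (φ**2 + 12*φ/11 - 1/10): discriminant 962/605, real irrational roots -6/11 + (1/110)*sqrt(4810) and -6/11 - (1/110)*sqrt(4810); poles of order 1, moduli -6/11 + (1/110)*sqrt(4810) and 6/11 + (1/110)*sqrt(4810).
Denominator factor (φ - 1/4): pole of order 1 at 1/4, modulus 1/4.
The radius of convergence is the smallest modulus among the singular points: -6/11 + (1/110)*sqrt(4810).
The factor φ**2 + 12*φ/11 - 1/10 splits as (φ - a)(φ - a') with a = -6/11 - (1/110)*sqrt(4810), a' = -6/11 + (1/110)*sqrt(4810). At the order-1 pole a set g(φ) = (φ - a)*f(φ) = [-21/(19*(φ - 1/4))] / (φ - a').
Simple pole: residue = g(a) at a = -6/11 - (1/110)*sqrt(4810), which is 3080/1311 - (26950/630591)*sqrt(4810).
The factor φ**2 + 12*φ/11 - 1/10 splits as (φ - a)(φ - a') with a = -6/11 + (1/110)*sqrt(4810), a' = -6/11 - (1/110)*sqrt(4810). At the order-1 pole a set g(φ) = (φ - a)*f(φ) = [-21/(19*(φ - 1/4))] / (φ - a').
Simple pole: residue = g(a) at a = -6/11 + (1/110)*sqrt(4810), which is 3080/1311 + (26950/630591)*sqrt(4810).
At the order-1 pole 1/4 set g(φ) = (φ - (1/4))*f(φ) = -21/(19*(φ**2 + 12*φ/11 - 1/10)).
Simple pole: residue = g(a) at a = 1/4, which is -6160/1311.
List the singular points by increasing real part (a conjugate pair: the negative imaginary part first).

Radius of convergence at 0: -6/11 + (1/110)*sqrt(4810).
At -6/11 - (1/110)*sqrt(4810): a pole of order 1; residue 3080/1311 - (26950/630591)*sqrt(4810).
At -6/11 + (1/110)*sqrt(4810): a pole of order 1; residue 3080/1311 + (26950/630591)*sqrt(4810).
At 1/4: a pole of order 1; residue -6160/1311.


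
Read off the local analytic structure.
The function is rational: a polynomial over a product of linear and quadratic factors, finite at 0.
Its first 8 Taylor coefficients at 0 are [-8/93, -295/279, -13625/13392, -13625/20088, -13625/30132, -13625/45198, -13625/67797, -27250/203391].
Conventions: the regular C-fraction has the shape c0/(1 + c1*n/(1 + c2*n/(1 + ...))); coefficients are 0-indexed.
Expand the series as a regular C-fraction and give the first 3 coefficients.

The regular C-fraction coefficients are [-8/93, -295/24, 10695/944].

Taylor coefficients (read off): a_0 = -8/93, a_1 = -295/279, a_2 = -13625/13392.
c0 = a_0 = -8/93. Peel one level at a time: if S = 1 + c*n/S' with S'(0) = 1, then c is the n-coefficient of S and S' = c*n/(S - 1).
S_1 = c0/f = 1 + (-295/24)*n + (17825/128)*n^2 + ...; c1 = -295/24.
S_2 = c1*n/(S_1 - 1) = 1 + (10695/944)*n + ...; c2 = 10695/944.


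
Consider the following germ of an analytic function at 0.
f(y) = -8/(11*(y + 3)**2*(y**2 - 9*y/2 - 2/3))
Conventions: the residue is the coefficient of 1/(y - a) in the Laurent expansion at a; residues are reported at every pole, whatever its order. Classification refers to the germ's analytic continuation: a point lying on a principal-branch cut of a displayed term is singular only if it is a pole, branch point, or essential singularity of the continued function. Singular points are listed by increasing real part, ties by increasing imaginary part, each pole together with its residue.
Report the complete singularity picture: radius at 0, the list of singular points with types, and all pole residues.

Denominator factor (y + 3)^2: pole of order 2 at -3, modulus 3.
Denominator factor (y**2 - 9*y/2 - 2/3): discriminant 275/12, real irrational roots 9/4 + (5/12)*sqrt(33) and 9/4 - (5/12)*sqrt(33); poles of order 1, moduli 9/4 + (5/12)*sqrt(33) and -9/4 + (5/12)*sqrt(33).
The radius of convergence is the smallest modulus among the singular points: -9/4 + (5/12)*sqrt(33).
At the order-2 pole -3 set g(y) = (y - (-3))^2*f(y) = -8/(11*(y**2 - 9*y/2 - 2/3)).
Order-2 pole: residue = g'(a); g'(-3) = -3024/188771, so the residue is -3024/188771.
The factor y**2 - 9*y/2 - 2/3 splits as (y - a)(y - a') with a = 9/4 - (5/12)*sqrt(33), a' = 9/4 + (5/12)*sqrt(33). At the order-1 pole a set g(y) = (y - a)*f(y) = [-8/(11*(y + 3)**2)] / (y - a').
Simple pole: residue = g(a) at a = 9/4 - (5/12)*sqrt(33), which is 1512/188771 + (19176/10382405)*sqrt(33).
The factor y**2 - 9*y/2 - 2/3 splits as (y - a)(y - a') with a = 9/4 + (5/12)*sqrt(33), a' = 9/4 - (5/12)*sqrt(33). At the order-1 pole a set g(y) = (y - a)*f(y) = [-8/(11*(y + 3)**2)] / (y - a').
Simple pole: residue = g(a) at a = 9/4 + (5/12)*sqrt(33), which is 1512/188771 - (19176/10382405)*sqrt(33).
List the singular points by increasing real part (a conjugate pair: the negative imaginary part first).

Radius of convergence at 0: -9/4 + (5/12)*sqrt(33).
At -3: a pole of order 2; residue -3024/188771.
At 9/4 - (5/12)*sqrt(33): a pole of order 1; residue 1512/188771 + (19176/10382405)*sqrt(33).
At 9/4 + (5/12)*sqrt(33): a pole of order 1; residue 1512/188771 - (19176/10382405)*sqrt(33).


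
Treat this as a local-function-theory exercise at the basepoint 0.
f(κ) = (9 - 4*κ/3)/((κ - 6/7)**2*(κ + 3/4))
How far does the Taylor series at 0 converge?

The radius of convergence is 3/4.

Denominator factor (κ - 6/7)^2: pole of order 2 at 6/7, modulus 6/7.
Denominator factor (κ + 3/4): pole of order 1 at -3/4, modulus 3/4.
The radius of convergence is the smallest modulus among the singular points: 3/4.


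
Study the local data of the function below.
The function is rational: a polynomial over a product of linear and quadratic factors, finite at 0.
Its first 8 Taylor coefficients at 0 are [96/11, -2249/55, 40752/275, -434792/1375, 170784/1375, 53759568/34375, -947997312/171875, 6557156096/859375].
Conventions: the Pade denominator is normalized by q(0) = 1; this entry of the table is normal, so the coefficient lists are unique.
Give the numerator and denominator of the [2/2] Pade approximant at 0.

The Pade approximant has numerator coefficients [96/11, -479206183/938957657, 35530440564/938957657]; denominator coefficients [1, 1974772188/426798935, 19280641928/2133994675].

Taylor coefficients needed (read off): a_0 = 96/11, a_1 = -2249/55, a_2 = 40752/275, a_3 = -434792/1375, a_4 = 170784/1375.
Write the denominator as Q(φ) = 1 + q1*φ + q2*φ^2. Requiring Q*f - P = O(φ^5) with deg P <= 2 kills the coefficients of φ^3..φ^4 in Q*f:
  φ^3: a_3 + q1*a_2 + q2*a_1 = 0, i.e. -434792/1375 + (40752/275)*q1 + (-2249/55)*q2 = 0.
  φ^4: a_4 + q1*a_3 + q2*a_2 = 0, i.e. 170784/1375 + (-434792/1375)*q1 + (40752/275)*q2 = 0.
Solving this linear system: q1 = 1974772188/426798935, q2 = 19280641928/2133994675.
The numerator is Q*f truncated at degree 2: P0 = a_0 = 96/11; P1 = a_1 + q1*a_0 = -479206183/938957657; P2 = a_2 + q1*a_1 + q2*a_0 = 35530440564/938957657.


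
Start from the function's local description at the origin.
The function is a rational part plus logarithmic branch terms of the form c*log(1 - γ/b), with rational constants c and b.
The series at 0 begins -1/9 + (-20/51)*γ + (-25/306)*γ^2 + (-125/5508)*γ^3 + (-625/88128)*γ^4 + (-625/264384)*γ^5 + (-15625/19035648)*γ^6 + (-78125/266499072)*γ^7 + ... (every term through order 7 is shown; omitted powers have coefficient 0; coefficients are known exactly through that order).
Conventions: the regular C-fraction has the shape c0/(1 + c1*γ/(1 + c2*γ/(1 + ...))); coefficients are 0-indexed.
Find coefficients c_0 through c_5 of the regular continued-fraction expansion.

Taylor coefficients (read off): a_0 = -1/9, a_1 = -20/51, a_2 = -25/306, a_3 = -125/5508, a_4 = -625/88128, a_5 = -625/264384.
c0 = a_0 = -1/9. Peel one level at a time: if S = 1 + c*γ/S' with S'(0) = 1, then c is the γ-coefficient of S and S' = c*γ/(S - 1).
S_1 = c0/f = 1 + (-60/17)*γ + (6775/578)*γ^2 + ...; c1 = -60/17.
S_2 = c1*γ/(S_1 - 1) = 1 + (1355/408)*γ + (-25/1728)*γ^2 + ...; c2 = 1355/408.
S_3 = c2*γ/(S_2 - 1) = 1 + (85/19512)*γ + (176375/190359072)*γ^2 + ...; c3 = 85/19512.
S_4 = c3*γ/(S_3 - 1) = 1 + (-2075/9756)*γ + (-5/432)*γ^2 + ...; c4 = -2075/9756.
S_5 = c4*γ/(S_4 - 1) = 1 + (-271/4980)*γ + ...; c5 = -271/4980.

The regular C-fraction coefficients are [-1/9, -60/17, 1355/408, 85/19512, -2075/9756, -271/4980].


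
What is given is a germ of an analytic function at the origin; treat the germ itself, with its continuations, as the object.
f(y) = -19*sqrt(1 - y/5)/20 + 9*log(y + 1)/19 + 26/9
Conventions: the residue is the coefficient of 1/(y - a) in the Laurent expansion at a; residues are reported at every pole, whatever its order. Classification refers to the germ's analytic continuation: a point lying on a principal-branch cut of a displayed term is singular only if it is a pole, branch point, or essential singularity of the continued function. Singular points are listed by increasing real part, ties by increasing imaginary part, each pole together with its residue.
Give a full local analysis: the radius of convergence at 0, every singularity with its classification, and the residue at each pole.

Radius of convergence at 0: 1.
At -1: a logarithmic branch point.
At 5: an algebraic (square-root) branch point.

Branch term (-19/20)*sqrt(1 - y/(5)): its argument vanishes at y = 5, a square-root branch point, modulus 5.
Branch term (9/19)*log(1 - y/(-1)): its argument vanishes at y = -1, a logarithmic branch point, modulus 1.
The radius of convergence is the smallest modulus among the singular points: 1.
List the singular points by increasing real part (a conjugate pair: the negative imaginary part first).


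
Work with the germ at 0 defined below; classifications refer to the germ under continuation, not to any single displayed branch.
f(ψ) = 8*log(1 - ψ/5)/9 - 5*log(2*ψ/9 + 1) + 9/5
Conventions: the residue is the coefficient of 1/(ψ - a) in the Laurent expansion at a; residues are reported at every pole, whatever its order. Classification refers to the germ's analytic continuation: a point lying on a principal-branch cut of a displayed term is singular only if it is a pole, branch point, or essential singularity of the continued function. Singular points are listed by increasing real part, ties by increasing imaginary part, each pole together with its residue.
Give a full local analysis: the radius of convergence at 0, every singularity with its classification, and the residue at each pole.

Radius of convergence at 0: 9/2.
At -9/2: a logarithmic branch point.
At 5: a logarithmic branch point.

Branch term (-5)*log(1 - ψ/(-9/2)): its argument vanishes at ψ = -9/2, a logarithmic branch point, modulus 9/2.
Branch term (8/9)*log(1 - ψ/(5)): its argument vanishes at ψ = 5, a logarithmic branch point, modulus 5.
The radius of convergence is the smallest modulus among the singular points: 9/2.
List the singular points by increasing real part (a conjugate pair: the negative imaginary part first).


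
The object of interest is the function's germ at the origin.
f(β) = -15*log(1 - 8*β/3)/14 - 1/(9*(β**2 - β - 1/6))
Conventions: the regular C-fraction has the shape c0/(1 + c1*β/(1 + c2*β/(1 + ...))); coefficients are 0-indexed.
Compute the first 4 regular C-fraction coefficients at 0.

Taylor coefficients (expand at 0): a_0 = 2/3, a_1 = -8/7, a_2 = 668/21, a_3 = -35008/189.
c0 = a_0 = 2/3. Peel one level at a time: if S = 1 + c*β/S' with S'(0) = 1, then c is the β-coefficient of S and S' = c*β/(S - 1).
S_1 = c0/f = 1 + (12/7)*β + (-2194/49)*β^2 + ...; c1 = 12/7.
S_2 = c1*β/(S_1 - 1) = 1 + (1097/42)*β + (66163/108)*β^2 + ...; c2 = 1097/42.
S_3 = c2*β/(S_2 - 1) = 1 + (-463141/19746)*β + ...; c3 = -463141/19746.

The regular C-fraction coefficients are [2/3, 12/7, 1097/42, -463141/19746].


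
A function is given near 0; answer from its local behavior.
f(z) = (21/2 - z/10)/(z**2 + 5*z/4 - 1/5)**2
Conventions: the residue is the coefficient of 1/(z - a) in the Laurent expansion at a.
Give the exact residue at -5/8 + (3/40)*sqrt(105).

The residue is -(6760/11907)*sqrt(105).


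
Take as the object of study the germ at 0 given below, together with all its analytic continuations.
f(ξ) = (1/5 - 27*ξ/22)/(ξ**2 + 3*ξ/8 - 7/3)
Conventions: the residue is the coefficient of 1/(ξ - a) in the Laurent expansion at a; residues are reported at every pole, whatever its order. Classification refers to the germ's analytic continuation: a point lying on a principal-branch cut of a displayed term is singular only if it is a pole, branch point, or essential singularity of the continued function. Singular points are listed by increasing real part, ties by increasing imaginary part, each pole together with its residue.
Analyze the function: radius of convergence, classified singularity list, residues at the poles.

Radius of convergence at 0: -3/16 + (1/48)*sqrt(5457).
At -3/16 - (1/48)*sqrt(5457): a pole of order 1; residue -27/44 - (757/400180)*sqrt(5457).
At -3/16 + (1/48)*sqrt(5457): a pole of order 1; residue -27/44 + (757/400180)*sqrt(5457).

Denominator factor (ξ**2 + 3*ξ/8 - 7/3): discriminant 1819/192, real irrational roots -3/16 + (1/48)*sqrt(5457) and -3/16 - (1/48)*sqrt(5457); poles of order 1, moduli -3/16 + (1/48)*sqrt(5457) and 3/16 + (1/48)*sqrt(5457).
The radius of convergence is the smallest modulus among the singular points: -3/16 + (1/48)*sqrt(5457).
The factor ξ**2 + 3*ξ/8 - 7/3 splits as (ξ - a)(ξ - a') with a = -3/16 - (1/48)*sqrt(5457), a' = -3/16 + (1/48)*sqrt(5457). At the order-1 pole a set g(ξ) = (ξ - a)*f(ξ) = [1/5 - 27*ξ/22] / (ξ - a').
Simple pole: residue = g(a) at a = -3/16 - (1/48)*sqrt(5457), which is -27/44 - (757/400180)*sqrt(5457).
The factor ξ**2 + 3*ξ/8 - 7/3 splits as (ξ - a)(ξ - a') with a = -3/16 + (1/48)*sqrt(5457), a' = -3/16 - (1/48)*sqrt(5457). At the order-1 pole a set g(ξ) = (ξ - a)*f(ξ) = [1/5 - 27*ξ/22] / (ξ - a').
Simple pole: residue = g(a) at a = -3/16 + (1/48)*sqrt(5457), which is -27/44 + (757/400180)*sqrt(5457).
List the singular points by increasing real part (a conjugate pair: the negative imaginary part first).


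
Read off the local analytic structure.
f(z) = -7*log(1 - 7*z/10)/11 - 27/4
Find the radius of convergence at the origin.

The radius of convergence is 10/7.

Branch term (-7/11)*log(1 - z/(10/7)): its argument vanishes at z = 10/7, a logarithmic branch point, modulus 10/7.
The radius of convergence is the smallest modulus among the singular points: 10/7.


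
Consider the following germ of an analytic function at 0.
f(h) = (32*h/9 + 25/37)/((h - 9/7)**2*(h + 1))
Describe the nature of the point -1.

The denominator factor h + 1 vanishes at -1 and appears to the power 1; the numerator there equals -959/333, nonzero, and no other factor vanishes.
Hence a pole whose order is the multiplicity, 1.

The point is a pole of order 1.


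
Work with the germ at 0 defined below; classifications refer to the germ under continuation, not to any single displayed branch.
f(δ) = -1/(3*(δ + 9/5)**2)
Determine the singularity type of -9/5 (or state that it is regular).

The point is a pole of order 2.

The denominator factor δ + 9/5 vanishes at -9/5 and appears to the power 2; the numerator there equals -1/3, nonzero, and no other factor vanishes.
Hence a pole whose order is the multiplicity, 2.


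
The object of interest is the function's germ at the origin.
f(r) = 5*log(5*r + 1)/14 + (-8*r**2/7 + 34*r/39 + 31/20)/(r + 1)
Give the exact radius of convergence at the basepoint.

The radius of convergence is 1/5.

Denominator factor (r + 1): pole of order 1 at -1, modulus 1.
Branch term (5/14)*log(1 - r/(-1/5)): its argument vanishes at r = -1/5, a logarithmic branch point, modulus 1/5.
The radius of convergence is the smallest modulus among the singular points: 1/5.


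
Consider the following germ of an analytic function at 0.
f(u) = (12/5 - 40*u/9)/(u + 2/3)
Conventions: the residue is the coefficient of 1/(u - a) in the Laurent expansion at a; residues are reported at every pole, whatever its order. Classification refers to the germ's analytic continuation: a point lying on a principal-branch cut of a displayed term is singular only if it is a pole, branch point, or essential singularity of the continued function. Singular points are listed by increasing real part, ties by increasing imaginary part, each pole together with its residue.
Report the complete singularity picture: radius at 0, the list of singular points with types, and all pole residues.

Denominator factor (u + 2/3): pole of order 1 at -2/3, modulus 2/3.
The radius of convergence is the smallest modulus among the singular points: 2/3.
At the order-1 pole -2/3 set g(u) = (u - (-2/3))*f(u) = 12/5 - 40*u/9.
Simple pole: residue = g(a) at a = -2/3, which is 724/135.

Radius of convergence at 0: 2/3.
At -2/3: a pole of order 1; residue 724/135.


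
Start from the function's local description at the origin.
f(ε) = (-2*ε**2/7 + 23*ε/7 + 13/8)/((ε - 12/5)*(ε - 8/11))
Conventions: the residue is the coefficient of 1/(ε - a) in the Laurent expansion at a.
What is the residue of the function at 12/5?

At the order-1 pole 12/5 set g(ε) = (ε - (12/5))*f(ε) = (-2*ε**2/7 + 23*ε/7 + 13/8)/(ε - 8/11).
Simple pole: residue = g(a) at a = 12/5, which is 17303/3680.

The residue is 17303/3680.


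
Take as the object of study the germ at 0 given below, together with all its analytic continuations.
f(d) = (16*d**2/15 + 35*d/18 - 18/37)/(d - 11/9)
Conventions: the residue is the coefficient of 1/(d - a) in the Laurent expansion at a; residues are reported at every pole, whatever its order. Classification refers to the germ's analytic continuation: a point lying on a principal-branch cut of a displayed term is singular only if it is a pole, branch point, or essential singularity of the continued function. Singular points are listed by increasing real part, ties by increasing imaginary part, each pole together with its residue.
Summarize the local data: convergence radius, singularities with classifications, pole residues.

Denominator factor (d - 11/9): pole of order 1 at 11/9, modulus 11/9.
The radius of convergence is the smallest modulus among the singular points: 11/9.
At the order-1 pole 11/9 set g(d) = (d - (11/9))*f(d) = 16*d**2/15 + 35*d/18 - 18/37.
Simple pole: residue = g(a) at a = 11/9, which is 313199/89910.

Radius of convergence at 0: 11/9.
At 11/9: a pole of order 1; residue 313199/89910.


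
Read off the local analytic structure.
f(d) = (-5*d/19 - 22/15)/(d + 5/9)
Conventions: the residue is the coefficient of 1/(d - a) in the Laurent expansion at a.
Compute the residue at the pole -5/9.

At the order-1 pole -5/9 set g(d) = (d - (-5/9))*f(d) = -5*d/19 - 22/15.
Simple pole: residue = g(a) at a = -5/9, which is -1129/855.

The residue is -1129/855.


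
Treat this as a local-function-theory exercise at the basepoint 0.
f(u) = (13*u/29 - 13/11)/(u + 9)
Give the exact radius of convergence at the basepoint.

Denominator factor (u + 9): pole of order 1 at -9, modulus 9.
The radius of convergence is the smallest modulus among the singular points: 9.

The radius of convergence is 9.


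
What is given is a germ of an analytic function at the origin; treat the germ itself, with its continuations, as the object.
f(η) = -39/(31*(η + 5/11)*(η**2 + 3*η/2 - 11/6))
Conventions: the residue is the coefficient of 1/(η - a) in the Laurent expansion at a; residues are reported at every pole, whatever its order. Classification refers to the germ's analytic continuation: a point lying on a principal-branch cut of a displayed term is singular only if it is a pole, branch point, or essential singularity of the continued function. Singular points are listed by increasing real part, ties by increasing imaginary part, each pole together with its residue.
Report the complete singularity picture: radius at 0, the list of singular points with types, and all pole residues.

Radius of convergence at 0: 5/11.
At -3/4 - (1/12)*sqrt(345): a pole of order 1; residue -14157/51956 + (16731/5974940)*sqrt(345).
At -5/11: a pole of order 1; residue 14157/25978.
At -3/4 + (1/12)*sqrt(345): a pole of order 1; residue -14157/51956 - (16731/5974940)*sqrt(345).


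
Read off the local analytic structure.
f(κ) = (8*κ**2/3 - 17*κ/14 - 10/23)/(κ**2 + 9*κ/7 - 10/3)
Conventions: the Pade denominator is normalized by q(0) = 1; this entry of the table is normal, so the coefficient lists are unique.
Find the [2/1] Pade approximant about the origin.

The Pade approximant has numerator coefficients [3/23, 34132683/87233020, -1682503/2492372]; denominator coefficients [1, -338967/1896370].

Taylor coefficients needed (expand at 0): a_0 = 3/23, a_1 = 267/644, a_2 = -27091/45080, a_3 = -338967/3155600.
Write the denominator as Q(κ) = 1 + q1*κ. Requiring Q*f - P = O(κ^4) with deg P <= 2 kills the coefficients of κ^3..κ^3 in Q*f:
  κ^3: a_3 + q1*a_2 = 0, i.e. -338967/3155600 + (-27091/45080)*q1 = 0.
Solving this linear system: q1 = -338967/1896370.
The numerator is Q*f truncated at degree 2: P0 = a_0 = 3/23; P1 = a_1 + q1*a_0 = 34132683/87233020; P2 = a_2 + q1*a_1 = -1682503/2492372.


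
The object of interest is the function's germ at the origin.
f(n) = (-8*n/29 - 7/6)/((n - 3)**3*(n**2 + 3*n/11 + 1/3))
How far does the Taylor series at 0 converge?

The radius of convergence is (1/3)*sqrt(3).

Denominator factor (n - 3)^3: pole of order 3 at 3, modulus 3.
Denominator factor (n**2 + 3*n/11 + 1/3): discriminant -457/363, complex-conjugate roots (-3/22) + ((1/66)*sqrt(1371))*i and (-3/22) - ((1/66)*sqrt(1371))*i; poles of order 1, moduli (1/3)*sqrt(3) and (1/3)*sqrt(3).
The radius of convergence is the smallest modulus among the singular points: (1/3)*sqrt(3).


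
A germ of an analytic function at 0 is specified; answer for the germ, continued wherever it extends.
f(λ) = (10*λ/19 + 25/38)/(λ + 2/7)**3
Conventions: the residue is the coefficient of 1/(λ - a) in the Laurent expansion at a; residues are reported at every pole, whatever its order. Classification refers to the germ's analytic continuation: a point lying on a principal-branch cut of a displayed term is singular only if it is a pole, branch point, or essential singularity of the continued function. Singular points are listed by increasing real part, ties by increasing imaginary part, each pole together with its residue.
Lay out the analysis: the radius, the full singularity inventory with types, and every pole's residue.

Denominator factor (λ + 2/7)^3: pole of order 3 at -2/7, modulus 2/7.
The radius of convergence is the smallest modulus among the singular points: 2/7.
At the order-3 pole -2/7 set g(λ) = (λ - (-2/7))^3*f(λ) = 10*λ/19 + 25/38.
Order-3 pole: residue = g''(a)/2; g''(-2/7) = 0, so the residue is 0.

Radius of convergence at 0: 2/7.
At -2/7: a pole of order 3; residue 0.


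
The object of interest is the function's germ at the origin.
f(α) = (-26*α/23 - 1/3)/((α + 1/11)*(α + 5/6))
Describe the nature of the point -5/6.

The denominator factor α + 5/6 vanishes at -5/6 and appears to the power 1; the numerator there equals 14/23, nonzero, and no other factor vanishes.
Hence a pole whose order is the multiplicity, 1.

The point is a pole of order 1.


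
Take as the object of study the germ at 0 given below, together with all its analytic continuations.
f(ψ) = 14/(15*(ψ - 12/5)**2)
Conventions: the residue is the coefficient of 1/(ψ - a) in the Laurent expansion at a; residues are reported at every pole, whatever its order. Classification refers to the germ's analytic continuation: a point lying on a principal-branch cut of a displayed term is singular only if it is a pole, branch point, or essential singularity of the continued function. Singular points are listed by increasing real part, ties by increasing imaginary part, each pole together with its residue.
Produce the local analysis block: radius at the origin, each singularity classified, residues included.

Radius of convergence at 0: 12/5.
At 12/5: a pole of order 2; residue 0.

Denominator factor (ψ - 12/5)^2: pole of order 2 at 12/5, modulus 12/5.
The radius of convergence is the smallest modulus among the singular points: 12/5.
At the order-2 pole 12/5 set g(ψ) = (ψ - (12/5))^2*f(ψ) = 14/15.
Order-2 pole: residue = g'(a); g'(12/5) = 0, so the residue is 0.


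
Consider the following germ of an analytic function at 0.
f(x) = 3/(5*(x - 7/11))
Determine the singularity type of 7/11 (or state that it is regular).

The point is a pole of order 1.

The denominator factor x - 7/11 vanishes at 7/11 and appears to the power 1; the numerator there equals 3/5, nonzero, and no other factor vanishes.
Hence a pole whose order is the multiplicity, 1.


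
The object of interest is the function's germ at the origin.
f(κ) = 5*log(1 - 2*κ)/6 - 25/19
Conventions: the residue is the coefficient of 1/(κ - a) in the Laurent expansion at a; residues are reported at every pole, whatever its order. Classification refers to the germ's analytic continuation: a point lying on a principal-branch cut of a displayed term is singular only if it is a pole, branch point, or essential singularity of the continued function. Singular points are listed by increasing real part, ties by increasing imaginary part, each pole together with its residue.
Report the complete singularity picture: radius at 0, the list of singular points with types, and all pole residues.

Branch term (5/6)*log(1 - κ/(1/2)): its argument vanishes at κ = 1/2, a logarithmic branch point, modulus 1/2.
The radius of convergence is the smallest modulus among the singular points: 1/2.

Radius of convergence at 0: 1/2.
At 1/2: a logarithmic branch point.


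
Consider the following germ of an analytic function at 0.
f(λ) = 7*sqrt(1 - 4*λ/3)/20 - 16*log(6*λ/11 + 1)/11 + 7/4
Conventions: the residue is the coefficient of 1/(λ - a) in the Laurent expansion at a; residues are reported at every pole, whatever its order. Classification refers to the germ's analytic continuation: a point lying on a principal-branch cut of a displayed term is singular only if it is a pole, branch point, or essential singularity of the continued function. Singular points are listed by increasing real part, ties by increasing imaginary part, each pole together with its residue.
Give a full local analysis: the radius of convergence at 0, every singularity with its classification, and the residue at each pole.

Radius of convergence at 0: 3/4.
At -11/6: a logarithmic branch point.
At 3/4: an algebraic (square-root) branch point.

Branch term (7/20)*sqrt(1 - λ/(3/4)): its argument vanishes at λ = 3/4, a square-root branch point, modulus 3/4.
Branch term (-16/11)*log(1 - λ/(-11/6)): its argument vanishes at λ = -11/6, a logarithmic branch point, modulus 11/6.
The radius of convergence is the smallest modulus among the singular points: 3/4.
List the singular points by increasing real part (a conjugate pair: the negative imaginary part first).


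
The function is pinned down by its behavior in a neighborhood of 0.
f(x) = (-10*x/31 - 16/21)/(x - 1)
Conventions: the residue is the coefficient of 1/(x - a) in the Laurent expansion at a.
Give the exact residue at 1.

At the order-1 pole 1 set g(x) = (x - (1))*f(x) = -10*x/31 - 16/21.
Simple pole: residue = g(a) at a = 1, which is -706/651.

The residue is -706/651.


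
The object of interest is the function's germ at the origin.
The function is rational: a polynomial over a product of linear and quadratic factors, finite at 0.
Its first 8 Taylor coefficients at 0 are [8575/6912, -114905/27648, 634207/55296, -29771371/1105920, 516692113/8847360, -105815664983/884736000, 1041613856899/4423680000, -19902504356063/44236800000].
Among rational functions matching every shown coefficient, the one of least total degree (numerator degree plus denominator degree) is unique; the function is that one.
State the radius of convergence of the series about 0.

No rational of total degree below 5 reproduces all 8 coefficients; solving the [0/5] Pade equations on them gives f(θ) = 35/(27*(θ + 4/5)*(θ**2 - 6*θ/5 - 8/7)**2), whose expansion matches every shown term.
Denominator factor (θ**2 - 6*θ/5 - 8/7)^2: discriminant 1052/175, real irrational roots 3/5 + (1/35)*sqrt(1841) and 3/5 - (1/35)*sqrt(1841); poles of order 2, moduli 3/5 + (1/35)*sqrt(1841) and -3/5 + (1/35)*sqrt(1841).
Denominator factor (θ + 4/5): pole of order 1 at -4/5, modulus 4/5.
The radius of convergence is the smallest modulus among the singular points: -3/5 + (1/35)*sqrt(1841).

The radius of convergence is -3/5 + (1/35)*sqrt(1841).
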